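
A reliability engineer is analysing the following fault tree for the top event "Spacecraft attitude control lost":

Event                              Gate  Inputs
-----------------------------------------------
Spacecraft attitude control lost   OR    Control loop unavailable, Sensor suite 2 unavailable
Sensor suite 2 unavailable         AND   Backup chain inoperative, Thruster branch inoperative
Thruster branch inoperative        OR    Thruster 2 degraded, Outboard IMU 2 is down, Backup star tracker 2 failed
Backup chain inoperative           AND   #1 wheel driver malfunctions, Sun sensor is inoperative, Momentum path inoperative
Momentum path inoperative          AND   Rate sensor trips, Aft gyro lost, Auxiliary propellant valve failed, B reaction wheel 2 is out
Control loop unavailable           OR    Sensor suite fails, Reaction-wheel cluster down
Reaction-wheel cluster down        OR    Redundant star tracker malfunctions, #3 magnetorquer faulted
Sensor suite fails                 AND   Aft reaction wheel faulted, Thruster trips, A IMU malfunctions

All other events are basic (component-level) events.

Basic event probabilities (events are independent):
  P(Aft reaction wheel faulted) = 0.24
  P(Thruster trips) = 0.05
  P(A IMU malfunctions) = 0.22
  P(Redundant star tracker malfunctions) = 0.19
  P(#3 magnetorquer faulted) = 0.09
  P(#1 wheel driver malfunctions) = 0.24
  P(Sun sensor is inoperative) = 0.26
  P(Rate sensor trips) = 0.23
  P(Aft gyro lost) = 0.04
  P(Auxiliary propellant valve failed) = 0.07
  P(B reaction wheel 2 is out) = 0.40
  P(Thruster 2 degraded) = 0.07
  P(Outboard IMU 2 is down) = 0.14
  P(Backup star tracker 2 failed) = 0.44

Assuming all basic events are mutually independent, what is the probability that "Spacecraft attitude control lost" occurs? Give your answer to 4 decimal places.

0.2649

P(Sensor suite fails) [AND] = 0.24 × 0.05 × 0.22 = 0.002640
P(Reaction-wheel cluster down) [OR] = 1 − (1−0.19) × (1−0.09) = 0.262900
P(Control loop unavailable) [OR] = 1 − (1−0.002640) × (1−0.262900) = 0.264846
P(Momentum path inoperative) [AND] = 0.23 × 0.04 × 0.07 × 0.40 = 0.000258
P(Backup chain inoperative) [AND] = 0.24 × 0.26 × 0.000258 = 0.000016
P(Thruster branch inoperative) [OR] = 1 − (1−0.07) × (1−0.14) × (1−0.44) = 0.552112
P(Sensor suite 2 unavailable) [AND] = 0.000016 × 0.552112 = 0.000009
P(Spacecraft attitude control lost) [OR] = 1 − (1−0.264846) × (1−0.000009) = 0.264853
Rounded to 4 decimal places: P(Spacecraft attitude control lost) ≈ 0.2649.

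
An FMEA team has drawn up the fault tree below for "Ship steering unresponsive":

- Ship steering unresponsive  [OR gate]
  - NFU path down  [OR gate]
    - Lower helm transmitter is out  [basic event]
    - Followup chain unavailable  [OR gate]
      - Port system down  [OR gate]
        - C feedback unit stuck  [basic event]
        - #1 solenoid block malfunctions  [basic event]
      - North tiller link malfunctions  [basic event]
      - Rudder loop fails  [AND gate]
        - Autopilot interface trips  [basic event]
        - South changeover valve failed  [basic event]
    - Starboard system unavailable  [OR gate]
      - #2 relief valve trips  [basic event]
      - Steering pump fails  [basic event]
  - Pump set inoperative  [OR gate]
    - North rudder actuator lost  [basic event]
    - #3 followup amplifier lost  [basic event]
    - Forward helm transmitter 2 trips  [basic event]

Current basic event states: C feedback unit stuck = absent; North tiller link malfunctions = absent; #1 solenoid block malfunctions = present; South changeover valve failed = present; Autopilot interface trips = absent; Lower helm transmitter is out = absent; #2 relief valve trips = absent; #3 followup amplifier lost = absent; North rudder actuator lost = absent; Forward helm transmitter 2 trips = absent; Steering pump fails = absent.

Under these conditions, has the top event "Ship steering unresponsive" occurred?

Yes

Port system down [OR]: C feedback unit stuck=not, #1 solenoid block malfunctions=occurs → at least one input occurs → occurs.
Rudder loop fails [AND]: Autopilot interface trips=not, South changeover valve failed=occurs → not all inputs occur → does not occur.
Followup chain unavailable [OR]: Port system down=occurs, North tiller link malfunctions=not, Rudder loop fails=not → at least one input occurs → occurs.
Starboard system unavailable [OR]: #2 relief valve trips=not, Steering pump fails=not → no input occurs → does not occur.
NFU path down [OR]: Lower helm transmitter is out=not, Followup chain unavailable=occurs, Starboard system unavailable=not → at least one input occurs → occurs.
Pump set inoperative [OR]: North rudder actuator lost=not, #3 followup amplifier lost=not, Forward helm transmitter 2 trips=not → no input occurs → does not occur.
Ship steering unresponsive [OR]: NFU path down=occurs, Pump set inoperative=not → at least one input occurs → occurs.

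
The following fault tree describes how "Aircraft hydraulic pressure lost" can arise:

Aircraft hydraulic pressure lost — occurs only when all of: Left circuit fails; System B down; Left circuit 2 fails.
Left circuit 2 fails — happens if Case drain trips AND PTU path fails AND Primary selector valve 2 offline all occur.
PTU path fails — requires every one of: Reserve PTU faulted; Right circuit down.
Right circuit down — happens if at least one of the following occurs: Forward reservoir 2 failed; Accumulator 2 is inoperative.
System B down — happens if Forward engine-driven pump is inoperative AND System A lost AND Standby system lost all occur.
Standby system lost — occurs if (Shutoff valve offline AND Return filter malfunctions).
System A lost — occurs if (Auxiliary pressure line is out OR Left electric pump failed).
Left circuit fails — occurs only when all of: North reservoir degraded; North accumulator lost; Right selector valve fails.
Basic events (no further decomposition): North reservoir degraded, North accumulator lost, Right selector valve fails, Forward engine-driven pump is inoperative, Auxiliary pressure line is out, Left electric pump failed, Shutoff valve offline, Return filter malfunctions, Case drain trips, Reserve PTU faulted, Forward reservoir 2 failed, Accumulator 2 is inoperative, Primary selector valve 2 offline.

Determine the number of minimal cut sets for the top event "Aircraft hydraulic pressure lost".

4

Left circuit fails [AND]: one cut set from each child combined → 1 × 1 × 1 = 1 cut set(s).
System A lost [OR]: union of children's cut sets → 2 cut set(s).
Standby system lost [AND]: one cut set from each child combined → 1 × 1 = 1 cut set(s).
System B down [AND]: one cut set from each child combined → 1 × 2 × 1 = 2 cut set(s).
Right circuit down [OR]: union of children's cut sets → 2 cut set(s).
PTU path fails [AND]: one cut set from each child combined → 1 × 2 = 2 cut set(s).
Left circuit 2 fails [AND]: one cut set from each child combined → 1 × 2 × 1 = 2 cut set(s).
Aircraft hydraulic pressure lost [AND]: one cut set from each child combined → 1 × 2 × 2 = 4 cut set(s).
Minimal cut sets: {Auxiliary pressure line is out, Case drain trips, Forward engine-driven pump is inoperative, Forward reservoir 2 failed, North accumulator lost, North reservoir degraded, Primary selector valve 2 offline, Reserve PTU faulted, Return filter malfunctions, Right selector valve fails, Shutoff valve offline}; {Accumulator 2 is inoperative, Auxiliary pressure line is out, Case drain trips, Forward engine-driven pump is inoperative, North accumulator lost, North reservoir degraded, Primary selector valve 2 offline, Reserve PTU faulted, Return filter malfunctions, Right selector valve fails, Shutoff valve offline}; {Case drain trips, Forward engine-driven pump is inoperative, Forward reservoir 2 failed, Left electric pump failed, North accumulator lost, North reservoir degraded, Primary selector valve 2 offline, Reserve PTU faulted, Return filter malfunctions, Right selector valve fails, Shutoff valve offline}; {Accumulator 2 is inoperative, Case drain trips, Forward engine-driven pump is inoperative, Left electric pump failed, North accumulator lost, North reservoir degraded, Primary selector valve 2 offline, Reserve PTU faulted, Return filter malfunctions, Right selector valve fails, Shutoff valve offline}.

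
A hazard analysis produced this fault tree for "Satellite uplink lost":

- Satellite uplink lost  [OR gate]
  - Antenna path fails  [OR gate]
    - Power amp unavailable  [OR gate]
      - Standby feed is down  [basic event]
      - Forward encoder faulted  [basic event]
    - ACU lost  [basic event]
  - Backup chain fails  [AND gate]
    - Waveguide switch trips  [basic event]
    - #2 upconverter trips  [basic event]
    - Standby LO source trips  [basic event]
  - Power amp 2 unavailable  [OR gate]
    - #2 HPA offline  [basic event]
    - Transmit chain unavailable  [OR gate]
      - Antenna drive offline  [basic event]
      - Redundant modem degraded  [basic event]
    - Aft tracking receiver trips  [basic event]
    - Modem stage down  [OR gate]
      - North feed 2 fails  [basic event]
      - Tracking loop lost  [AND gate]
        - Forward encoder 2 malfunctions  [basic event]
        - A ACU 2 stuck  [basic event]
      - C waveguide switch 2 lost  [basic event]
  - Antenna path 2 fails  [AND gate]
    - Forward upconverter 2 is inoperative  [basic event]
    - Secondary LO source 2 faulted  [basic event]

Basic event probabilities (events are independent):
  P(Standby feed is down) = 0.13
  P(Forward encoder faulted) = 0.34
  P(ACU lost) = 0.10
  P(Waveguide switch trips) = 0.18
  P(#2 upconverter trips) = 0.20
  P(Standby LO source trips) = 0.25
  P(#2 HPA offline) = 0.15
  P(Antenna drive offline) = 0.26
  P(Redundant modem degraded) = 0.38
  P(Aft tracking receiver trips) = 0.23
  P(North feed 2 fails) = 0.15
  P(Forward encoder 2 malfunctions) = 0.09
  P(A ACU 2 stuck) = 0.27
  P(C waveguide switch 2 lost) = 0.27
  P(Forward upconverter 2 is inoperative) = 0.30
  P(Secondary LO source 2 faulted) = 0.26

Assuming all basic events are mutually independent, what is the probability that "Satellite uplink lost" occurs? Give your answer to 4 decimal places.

0.9142

P(Power amp unavailable) [OR] = 1 − (1−0.13) × (1−0.34) = 0.425800
P(Antenna path fails) [OR] = 1 − (1−0.425800) × (1−0.10) = 0.483220
P(Backup chain fails) [AND] = 0.18 × 0.20 × 0.25 = 0.009000
P(Transmit chain unavailable) [OR] = 1 − (1−0.26) × (1−0.38) = 0.541200
P(Tracking loop lost) [AND] = 0.09 × 0.27 = 0.024300
P(Modem stage down) [OR] = 1 − (1−0.15) × (1−0.024300) × (1−0.27) = 0.394578
P(Power amp 2 unavailable) [OR] = 1 − (1−0.15) × (1−0.541200) × (1−0.23) × (1−0.394578) = 0.818201
P(Antenna path 2 fails) [AND] = 0.30 × 0.26 = 0.078000
P(Satellite uplink lost) [OR] = 1 − (1−0.483220) × (1−0.009000) × (1−0.818201) × (1−0.078000) = 0.914158
Rounded to 4 decimal places: P(Satellite uplink lost) ≈ 0.9142.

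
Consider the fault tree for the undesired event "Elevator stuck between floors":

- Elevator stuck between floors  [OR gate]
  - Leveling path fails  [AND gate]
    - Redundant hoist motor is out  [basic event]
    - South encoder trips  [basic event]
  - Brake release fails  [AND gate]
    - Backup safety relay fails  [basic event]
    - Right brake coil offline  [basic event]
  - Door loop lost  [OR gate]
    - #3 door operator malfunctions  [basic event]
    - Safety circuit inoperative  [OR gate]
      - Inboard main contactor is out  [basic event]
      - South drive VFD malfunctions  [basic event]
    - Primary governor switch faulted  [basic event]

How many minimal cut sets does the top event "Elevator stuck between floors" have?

Leveling path fails [AND]: one cut set from each child combined → 1 × 1 = 1 cut set(s).
Brake release fails [AND]: one cut set from each child combined → 1 × 1 = 1 cut set(s).
Safety circuit inoperative [OR]: union of children's cut sets → 2 cut set(s).
Door loop lost [OR]: union of children's cut sets → 4 cut set(s).
Elevator stuck between floors [OR]: union of children's cut sets → 6 cut set(s).
Minimal cut sets: {Redundant hoist motor is out, South encoder trips}; {Backup safety relay fails, Right brake coil offline}; {#3 door operator malfunctions}; {Inboard main contactor is out}; {South drive VFD malfunctions}; {Primary governor switch faulted}.

6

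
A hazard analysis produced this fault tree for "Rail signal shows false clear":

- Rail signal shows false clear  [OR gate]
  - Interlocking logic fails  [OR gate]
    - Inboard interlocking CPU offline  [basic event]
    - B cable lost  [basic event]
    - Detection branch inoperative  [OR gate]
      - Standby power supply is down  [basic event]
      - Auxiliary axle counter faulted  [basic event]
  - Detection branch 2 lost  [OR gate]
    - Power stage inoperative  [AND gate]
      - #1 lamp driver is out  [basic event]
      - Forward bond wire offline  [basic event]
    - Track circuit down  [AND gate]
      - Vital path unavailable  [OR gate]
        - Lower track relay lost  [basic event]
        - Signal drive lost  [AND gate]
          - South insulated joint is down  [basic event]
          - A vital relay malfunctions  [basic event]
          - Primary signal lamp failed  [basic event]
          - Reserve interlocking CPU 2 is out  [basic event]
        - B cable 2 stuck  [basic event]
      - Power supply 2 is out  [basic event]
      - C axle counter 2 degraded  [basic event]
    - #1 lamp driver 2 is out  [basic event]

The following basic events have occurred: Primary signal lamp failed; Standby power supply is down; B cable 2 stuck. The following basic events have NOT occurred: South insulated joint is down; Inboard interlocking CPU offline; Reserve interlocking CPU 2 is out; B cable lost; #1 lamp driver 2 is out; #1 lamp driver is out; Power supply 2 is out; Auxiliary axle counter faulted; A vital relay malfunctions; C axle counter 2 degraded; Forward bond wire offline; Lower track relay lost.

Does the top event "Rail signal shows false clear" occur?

Detection branch inoperative [OR]: Standby power supply is down=occurs, Auxiliary axle counter faulted=not → at least one input occurs → occurs.
Interlocking logic fails [OR]: Inboard interlocking CPU offline=not, B cable lost=not, Detection branch inoperative=occurs → at least one input occurs → occurs.
Power stage inoperative [AND]: #1 lamp driver is out=not, Forward bond wire offline=not → not all inputs occur → does not occur.
Signal drive lost [AND]: South insulated joint is down=not, A vital relay malfunctions=not, Primary signal lamp failed=occurs, Reserve interlocking CPU 2 is out=not → not all inputs occur → does not occur.
Vital path unavailable [OR]: Lower track relay lost=not, Signal drive lost=not, B cable 2 stuck=occurs → at least one input occurs → occurs.
Track circuit down [AND]: Vital path unavailable=occurs, Power supply 2 is out=not, C axle counter 2 degraded=not → not all inputs occur → does not occur.
Detection branch 2 lost [OR]: Power stage inoperative=not, Track circuit down=not, #1 lamp driver 2 is out=not → no input occurs → does not occur.
Rail signal shows false clear [OR]: Interlocking logic fails=occurs, Detection branch 2 lost=not → at least one input occurs → occurs.

Yes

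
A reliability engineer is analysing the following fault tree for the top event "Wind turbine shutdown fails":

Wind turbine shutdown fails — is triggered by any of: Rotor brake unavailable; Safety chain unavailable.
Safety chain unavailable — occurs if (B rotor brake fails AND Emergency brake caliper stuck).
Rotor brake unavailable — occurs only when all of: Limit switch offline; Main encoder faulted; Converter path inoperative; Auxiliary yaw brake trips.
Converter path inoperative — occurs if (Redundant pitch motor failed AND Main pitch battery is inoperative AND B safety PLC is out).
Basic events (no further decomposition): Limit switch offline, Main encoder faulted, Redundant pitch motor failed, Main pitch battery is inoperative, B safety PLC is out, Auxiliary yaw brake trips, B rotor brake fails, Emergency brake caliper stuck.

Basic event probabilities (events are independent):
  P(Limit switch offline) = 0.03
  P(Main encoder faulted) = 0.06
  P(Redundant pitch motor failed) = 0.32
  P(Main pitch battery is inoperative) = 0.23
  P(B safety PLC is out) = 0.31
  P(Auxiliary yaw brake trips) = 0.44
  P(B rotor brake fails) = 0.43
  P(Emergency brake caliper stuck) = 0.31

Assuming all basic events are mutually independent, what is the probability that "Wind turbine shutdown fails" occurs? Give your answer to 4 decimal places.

0.1333

P(Converter path inoperative) [AND] = 0.32 × 0.23 × 0.31 = 0.022816
P(Rotor brake unavailable) [AND] = 0.03 × 0.06 × 0.022816 × 0.44 = 0.000018
P(Safety chain unavailable) [AND] = 0.43 × 0.31 = 0.133300
P(Wind turbine shutdown fails) [OR] = 1 − (1−0.000018) × (1−0.133300) = 0.133316
Rounded to 4 decimal places: P(Wind turbine shutdown fails) ≈ 0.1333.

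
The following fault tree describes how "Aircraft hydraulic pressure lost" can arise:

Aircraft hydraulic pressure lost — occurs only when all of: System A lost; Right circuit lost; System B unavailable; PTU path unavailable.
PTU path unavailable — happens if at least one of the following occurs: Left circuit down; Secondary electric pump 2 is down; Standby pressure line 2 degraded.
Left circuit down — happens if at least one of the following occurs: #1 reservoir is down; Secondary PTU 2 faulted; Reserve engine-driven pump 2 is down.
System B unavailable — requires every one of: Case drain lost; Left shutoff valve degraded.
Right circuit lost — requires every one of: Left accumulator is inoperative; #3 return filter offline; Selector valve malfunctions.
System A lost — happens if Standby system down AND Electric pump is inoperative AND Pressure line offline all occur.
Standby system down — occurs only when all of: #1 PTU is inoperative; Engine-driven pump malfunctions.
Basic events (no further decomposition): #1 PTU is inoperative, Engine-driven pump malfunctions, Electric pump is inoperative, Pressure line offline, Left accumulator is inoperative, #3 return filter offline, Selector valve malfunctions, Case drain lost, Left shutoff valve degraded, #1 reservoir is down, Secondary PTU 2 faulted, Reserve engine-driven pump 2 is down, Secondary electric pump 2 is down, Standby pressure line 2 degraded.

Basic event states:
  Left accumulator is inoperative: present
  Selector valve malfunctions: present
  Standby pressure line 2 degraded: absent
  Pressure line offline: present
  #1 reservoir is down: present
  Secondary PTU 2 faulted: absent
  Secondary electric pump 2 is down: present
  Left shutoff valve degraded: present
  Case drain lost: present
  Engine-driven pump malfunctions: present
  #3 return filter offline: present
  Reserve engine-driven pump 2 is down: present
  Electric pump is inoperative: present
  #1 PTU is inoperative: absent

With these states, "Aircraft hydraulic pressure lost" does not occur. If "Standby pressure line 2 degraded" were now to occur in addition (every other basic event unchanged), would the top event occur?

Counterfactual: set "Standby pressure line 2 degraded" to occurred.
Standby system down [AND]: #1 PTU is inoperative=not, Engine-driven pump malfunctions=occurs → not all inputs occur → does not occur.
System A lost [AND]: Standby system down=not, Electric pump is inoperative=occurs, Pressure line offline=occurs → not all inputs occur → does not occur.
Right circuit lost [AND]: Left accumulator is inoperative=occurs, #3 return filter offline=occurs, Selector valve malfunctions=occurs → all inputs occur → occurs.
System B unavailable [AND]: Case drain lost=occurs, Left shutoff valve degraded=occurs → all inputs occur → occurs.
Left circuit down [OR]: #1 reservoir is down=occurs, Secondary PTU 2 faulted=not, Reserve engine-driven pump 2 is down=occurs → at least one input occurs → occurs.
PTU path unavailable [OR]: Left circuit down=occurs, Secondary electric pump 2 is down=occurs, Standby pressure line 2 degraded=occurs → at least one input occurs → occurs.
Aircraft hydraulic pressure lost [AND]: System A lost=not, Right circuit lost=occurs, System B unavailable=occurs, PTU path unavailable=occurs → not all inputs occur → does not occur.

No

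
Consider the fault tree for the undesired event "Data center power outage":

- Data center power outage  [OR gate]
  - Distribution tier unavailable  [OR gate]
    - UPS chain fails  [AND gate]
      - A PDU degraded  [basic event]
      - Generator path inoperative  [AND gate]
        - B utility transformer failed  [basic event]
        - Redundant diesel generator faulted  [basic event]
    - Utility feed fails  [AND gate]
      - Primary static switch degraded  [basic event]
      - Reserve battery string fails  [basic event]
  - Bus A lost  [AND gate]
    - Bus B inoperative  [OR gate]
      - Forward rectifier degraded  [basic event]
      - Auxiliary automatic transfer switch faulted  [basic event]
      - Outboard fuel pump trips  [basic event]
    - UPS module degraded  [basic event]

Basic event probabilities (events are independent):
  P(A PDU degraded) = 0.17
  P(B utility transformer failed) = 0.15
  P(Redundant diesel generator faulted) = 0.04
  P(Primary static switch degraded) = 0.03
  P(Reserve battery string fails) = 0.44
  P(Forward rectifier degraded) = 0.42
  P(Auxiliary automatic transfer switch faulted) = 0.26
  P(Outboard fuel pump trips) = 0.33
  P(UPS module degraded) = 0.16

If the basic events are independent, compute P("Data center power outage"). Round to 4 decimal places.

P(Generator path inoperative) [AND] = 0.15 × 0.04 = 0.006000
P(UPS chain fails) [AND] = 0.17 × 0.006000 = 0.001020
P(Utility feed fails) [AND] = 0.03 × 0.44 = 0.013200
P(Distribution tier unavailable) [OR] = 1 − (1−0.001020) × (1−0.013200) = 0.014207
P(Bus B inoperative) [OR] = 1 − (1−0.42) × (1−0.26) × (1−0.33) = 0.712436
P(Bus A lost) [AND] = 0.712436 × 0.16 = 0.113990
P(Data center power outage) [OR] = 1 − (1−0.014207) × (1−0.113990) = 0.126578
Rounded to 4 decimal places: P(Data center power outage) ≈ 0.1266.

0.1266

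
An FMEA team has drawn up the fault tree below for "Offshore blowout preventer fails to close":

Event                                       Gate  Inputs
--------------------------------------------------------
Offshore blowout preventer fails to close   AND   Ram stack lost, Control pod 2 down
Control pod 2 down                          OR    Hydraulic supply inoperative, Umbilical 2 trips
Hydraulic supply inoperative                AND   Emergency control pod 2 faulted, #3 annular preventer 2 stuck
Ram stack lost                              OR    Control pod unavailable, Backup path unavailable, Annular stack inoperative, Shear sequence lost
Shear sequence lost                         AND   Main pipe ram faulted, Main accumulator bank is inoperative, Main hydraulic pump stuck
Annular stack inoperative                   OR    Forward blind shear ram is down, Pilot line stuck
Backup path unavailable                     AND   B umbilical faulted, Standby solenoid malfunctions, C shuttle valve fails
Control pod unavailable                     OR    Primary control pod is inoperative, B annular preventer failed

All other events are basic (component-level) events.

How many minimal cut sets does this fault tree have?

12

Control pod unavailable [OR]: union of children's cut sets → 2 cut set(s).
Backup path unavailable [AND]: one cut set from each child combined → 1 × 1 × 1 = 1 cut set(s).
Annular stack inoperative [OR]: union of children's cut sets → 2 cut set(s).
Shear sequence lost [AND]: one cut set from each child combined → 1 × 1 × 1 = 1 cut set(s).
Ram stack lost [OR]: union of children's cut sets → 6 cut set(s).
Hydraulic supply inoperative [AND]: one cut set from each child combined → 1 × 1 = 1 cut set(s).
Control pod 2 down [OR]: union of children's cut sets → 2 cut set(s).
Offshore blowout preventer fails to close [AND]: one cut set from each child combined → 6 × 2 = 12 cut set(s).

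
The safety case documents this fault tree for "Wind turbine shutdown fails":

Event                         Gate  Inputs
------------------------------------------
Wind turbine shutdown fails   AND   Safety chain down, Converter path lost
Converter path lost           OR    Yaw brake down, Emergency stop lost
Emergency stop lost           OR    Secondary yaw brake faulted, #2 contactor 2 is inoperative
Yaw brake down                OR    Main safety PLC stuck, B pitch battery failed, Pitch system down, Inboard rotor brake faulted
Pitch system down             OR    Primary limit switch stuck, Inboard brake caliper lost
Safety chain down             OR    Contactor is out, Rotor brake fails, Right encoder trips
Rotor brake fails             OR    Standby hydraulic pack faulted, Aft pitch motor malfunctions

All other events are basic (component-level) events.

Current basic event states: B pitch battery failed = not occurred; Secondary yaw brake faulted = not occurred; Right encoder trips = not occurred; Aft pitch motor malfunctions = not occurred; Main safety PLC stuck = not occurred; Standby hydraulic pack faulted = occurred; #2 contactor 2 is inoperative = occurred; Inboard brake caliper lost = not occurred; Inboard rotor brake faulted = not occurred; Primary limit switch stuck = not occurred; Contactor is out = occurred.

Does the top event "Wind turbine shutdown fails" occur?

Rotor brake fails [OR]: Standby hydraulic pack faulted=occurs, Aft pitch motor malfunctions=not → at least one input occurs → occurs.
Safety chain down [OR]: Contactor is out=occurs, Rotor brake fails=occurs, Right encoder trips=not → at least one input occurs → occurs.
Pitch system down [OR]: Primary limit switch stuck=not, Inboard brake caliper lost=not → no input occurs → does not occur.
Yaw brake down [OR]: Main safety PLC stuck=not, B pitch battery failed=not, Pitch system down=not, Inboard rotor brake faulted=not → no input occurs → does not occur.
Emergency stop lost [OR]: Secondary yaw brake faulted=not, #2 contactor 2 is inoperative=occurs → at least one input occurs → occurs.
Converter path lost [OR]: Yaw brake down=not, Emergency stop lost=occurs → at least one input occurs → occurs.
Wind turbine shutdown fails [AND]: Safety chain down=occurs, Converter path lost=occurs → all inputs occur → occurs.

Yes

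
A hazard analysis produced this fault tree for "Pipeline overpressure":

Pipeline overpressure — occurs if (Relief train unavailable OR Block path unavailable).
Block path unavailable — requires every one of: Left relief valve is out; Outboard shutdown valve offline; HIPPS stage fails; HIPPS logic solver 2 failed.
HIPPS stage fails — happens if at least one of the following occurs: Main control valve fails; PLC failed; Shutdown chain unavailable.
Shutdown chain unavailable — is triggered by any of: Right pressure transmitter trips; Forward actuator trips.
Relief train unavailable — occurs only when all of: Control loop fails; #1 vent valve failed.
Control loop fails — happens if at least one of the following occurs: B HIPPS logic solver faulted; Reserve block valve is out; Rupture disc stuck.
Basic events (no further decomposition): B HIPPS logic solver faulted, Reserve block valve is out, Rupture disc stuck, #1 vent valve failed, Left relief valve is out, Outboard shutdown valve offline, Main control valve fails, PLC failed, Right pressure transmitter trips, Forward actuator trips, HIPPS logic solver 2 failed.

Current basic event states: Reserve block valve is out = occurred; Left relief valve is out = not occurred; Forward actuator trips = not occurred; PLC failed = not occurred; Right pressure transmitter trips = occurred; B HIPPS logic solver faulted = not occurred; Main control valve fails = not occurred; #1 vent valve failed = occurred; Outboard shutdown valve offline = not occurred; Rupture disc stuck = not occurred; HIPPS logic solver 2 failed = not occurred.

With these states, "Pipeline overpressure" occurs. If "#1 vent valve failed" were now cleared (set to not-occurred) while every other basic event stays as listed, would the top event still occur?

No

Counterfactual: set "#1 vent valve failed" to not occurred.
Control loop fails [OR]: B HIPPS logic solver faulted=not, Reserve block valve is out=occurs, Rupture disc stuck=not → at least one input occurs → occurs.
Relief train unavailable [AND]: Control loop fails=occurs, #1 vent valve failed=not → not all inputs occur → does not occur.
Shutdown chain unavailable [OR]: Right pressure transmitter trips=occurs, Forward actuator trips=not → at least one input occurs → occurs.
HIPPS stage fails [OR]: Main control valve fails=not, PLC failed=not, Shutdown chain unavailable=occurs → at least one input occurs → occurs.
Block path unavailable [AND]: Left relief valve is out=not, Outboard shutdown valve offline=not, HIPPS stage fails=occurs, HIPPS logic solver 2 failed=not → not all inputs occur → does not occur.
Pipeline overpressure [OR]: Relief train unavailable=not, Block path unavailable=not → no input occurs → does not occur.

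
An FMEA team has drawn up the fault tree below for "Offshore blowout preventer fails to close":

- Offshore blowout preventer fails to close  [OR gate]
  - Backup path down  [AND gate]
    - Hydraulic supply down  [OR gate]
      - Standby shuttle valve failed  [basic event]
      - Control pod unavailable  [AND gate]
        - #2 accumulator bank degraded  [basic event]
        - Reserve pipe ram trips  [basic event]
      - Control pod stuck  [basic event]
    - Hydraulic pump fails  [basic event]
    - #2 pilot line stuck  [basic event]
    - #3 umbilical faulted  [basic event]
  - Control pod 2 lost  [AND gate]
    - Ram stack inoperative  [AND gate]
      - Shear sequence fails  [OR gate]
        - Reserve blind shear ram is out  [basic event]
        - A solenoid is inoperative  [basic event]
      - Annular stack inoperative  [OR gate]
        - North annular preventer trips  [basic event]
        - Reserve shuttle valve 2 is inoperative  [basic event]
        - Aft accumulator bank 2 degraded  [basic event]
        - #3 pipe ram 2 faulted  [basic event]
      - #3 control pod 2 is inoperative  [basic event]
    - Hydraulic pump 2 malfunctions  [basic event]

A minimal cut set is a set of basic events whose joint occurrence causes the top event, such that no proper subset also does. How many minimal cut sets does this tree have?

11

Control pod unavailable [AND]: one cut set from each child combined → 1 × 1 = 1 cut set(s).
Hydraulic supply down [OR]: union of children's cut sets → 3 cut set(s).
Backup path down [AND]: one cut set from each child combined → 3 × 1 × 1 × 1 = 3 cut set(s).
Shear sequence fails [OR]: union of children's cut sets → 2 cut set(s).
Annular stack inoperative [OR]: union of children's cut sets → 4 cut set(s).
Ram stack inoperative [AND]: one cut set from each child combined → 2 × 4 × 1 = 8 cut set(s).
Control pod 2 lost [AND]: one cut set from each child combined → 8 × 1 = 8 cut set(s).
Offshore blowout preventer fails to close [OR]: union of children's cut sets → 11 cut set(s).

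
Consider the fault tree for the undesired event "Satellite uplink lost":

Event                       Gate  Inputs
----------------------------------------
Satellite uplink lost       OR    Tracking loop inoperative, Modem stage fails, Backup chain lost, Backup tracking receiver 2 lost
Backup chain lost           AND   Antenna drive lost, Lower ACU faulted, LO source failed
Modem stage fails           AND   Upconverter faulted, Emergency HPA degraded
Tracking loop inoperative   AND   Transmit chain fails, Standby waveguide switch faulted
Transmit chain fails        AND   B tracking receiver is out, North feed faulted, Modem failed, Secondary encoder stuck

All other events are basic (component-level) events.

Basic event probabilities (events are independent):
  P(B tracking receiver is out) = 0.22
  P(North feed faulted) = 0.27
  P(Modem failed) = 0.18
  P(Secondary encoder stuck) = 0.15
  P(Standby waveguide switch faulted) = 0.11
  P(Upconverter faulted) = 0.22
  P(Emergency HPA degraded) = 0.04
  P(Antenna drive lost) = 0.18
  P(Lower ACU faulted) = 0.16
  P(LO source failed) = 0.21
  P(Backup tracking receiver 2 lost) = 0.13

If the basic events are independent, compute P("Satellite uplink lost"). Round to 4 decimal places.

P(Transmit chain fails) [AND] = 0.22 × 0.27 × 0.18 × 0.15 = 0.001604
P(Tracking loop inoperative) [AND] = 0.001604 × 0.11 = 0.000176
P(Modem stage fails) [AND] = 0.22 × 0.04 = 0.008800
P(Backup chain lost) [AND] = 0.18 × 0.16 × 0.21 = 0.006048
P(Satellite uplink lost) [OR] = 1 − (1−0.000176) × (1−0.008800) × (1−0.006048) × (1−0.13) = 0.143022
Rounded to 4 decimal places: P(Satellite uplink lost) ≈ 0.1430.

0.1430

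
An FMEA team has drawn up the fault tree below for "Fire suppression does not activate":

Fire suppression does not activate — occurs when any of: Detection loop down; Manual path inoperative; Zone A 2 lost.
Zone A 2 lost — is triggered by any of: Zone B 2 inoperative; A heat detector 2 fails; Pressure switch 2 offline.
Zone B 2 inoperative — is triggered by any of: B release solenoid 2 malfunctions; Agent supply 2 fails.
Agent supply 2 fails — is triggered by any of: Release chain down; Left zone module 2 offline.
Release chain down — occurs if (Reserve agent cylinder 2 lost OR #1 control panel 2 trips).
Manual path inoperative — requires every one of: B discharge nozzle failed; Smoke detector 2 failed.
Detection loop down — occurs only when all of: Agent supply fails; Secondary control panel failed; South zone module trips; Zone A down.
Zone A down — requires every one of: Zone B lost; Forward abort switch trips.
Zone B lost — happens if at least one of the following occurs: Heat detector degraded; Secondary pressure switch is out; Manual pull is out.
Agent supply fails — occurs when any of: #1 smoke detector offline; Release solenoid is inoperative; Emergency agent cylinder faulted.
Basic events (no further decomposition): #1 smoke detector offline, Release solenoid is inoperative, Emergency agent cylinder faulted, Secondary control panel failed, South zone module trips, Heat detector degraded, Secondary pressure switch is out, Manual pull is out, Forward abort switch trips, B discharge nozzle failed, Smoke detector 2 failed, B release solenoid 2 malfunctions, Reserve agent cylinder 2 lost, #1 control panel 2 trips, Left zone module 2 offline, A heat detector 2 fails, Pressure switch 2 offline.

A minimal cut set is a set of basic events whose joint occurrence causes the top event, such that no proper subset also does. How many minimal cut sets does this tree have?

Agent supply fails [OR]: union of children's cut sets → 3 cut set(s).
Zone B lost [OR]: union of children's cut sets → 3 cut set(s).
Zone A down [AND]: one cut set from each child combined → 3 × 1 = 3 cut set(s).
Detection loop down [AND]: one cut set from each child combined → 3 × 1 × 1 × 3 = 9 cut set(s).
Manual path inoperative [AND]: one cut set from each child combined → 1 × 1 = 1 cut set(s).
Release chain down [OR]: union of children's cut sets → 2 cut set(s).
Agent supply 2 fails [OR]: union of children's cut sets → 3 cut set(s).
Zone B 2 inoperative [OR]: union of children's cut sets → 4 cut set(s).
Zone A 2 lost [OR]: union of children's cut sets → 6 cut set(s).
Fire suppression does not activate [OR]: union of children's cut sets → 16 cut set(s).

16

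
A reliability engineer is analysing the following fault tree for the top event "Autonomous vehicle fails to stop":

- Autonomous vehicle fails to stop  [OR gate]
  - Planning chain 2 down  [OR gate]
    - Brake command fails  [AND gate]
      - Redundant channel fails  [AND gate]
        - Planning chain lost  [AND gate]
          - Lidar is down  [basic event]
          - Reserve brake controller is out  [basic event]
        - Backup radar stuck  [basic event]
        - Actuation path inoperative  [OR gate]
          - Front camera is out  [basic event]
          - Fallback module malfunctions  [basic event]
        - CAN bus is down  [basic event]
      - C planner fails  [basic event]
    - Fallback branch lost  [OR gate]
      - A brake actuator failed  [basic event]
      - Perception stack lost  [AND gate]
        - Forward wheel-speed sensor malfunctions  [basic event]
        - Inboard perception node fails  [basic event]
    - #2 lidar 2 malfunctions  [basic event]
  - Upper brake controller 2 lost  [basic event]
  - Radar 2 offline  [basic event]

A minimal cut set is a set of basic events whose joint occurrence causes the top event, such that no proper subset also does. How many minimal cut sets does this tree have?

7

Planning chain lost [AND]: one cut set from each child combined → 1 × 1 = 1 cut set(s).
Actuation path inoperative [OR]: union of children's cut sets → 2 cut set(s).
Redundant channel fails [AND]: one cut set from each child combined → 1 × 1 × 2 × 1 = 2 cut set(s).
Brake command fails [AND]: one cut set from each child combined → 2 × 1 = 2 cut set(s).
Perception stack lost [AND]: one cut set from each child combined → 1 × 1 = 1 cut set(s).
Fallback branch lost [OR]: union of children's cut sets → 2 cut set(s).
Planning chain 2 down [OR]: union of children's cut sets → 5 cut set(s).
Autonomous vehicle fails to stop [OR]: union of children's cut sets → 7 cut set(s).
Minimal cut sets: {Backup radar stuck, C planner fails, CAN bus is down, Front camera is out, Lidar is down, Reserve brake controller is out}; {Backup radar stuck, C planner fails, CAN bus is down, Fallback module malfunctions, Lidar is down, Reserve brake controller is out}; {A brake actuator failed}; {Forward wheel-speed sensor malfunctions, Inboard perception node fails}; {#2 lidar 2 malfunctions}; {Upper brake controller 2 lost}; {Radar 2 offline}.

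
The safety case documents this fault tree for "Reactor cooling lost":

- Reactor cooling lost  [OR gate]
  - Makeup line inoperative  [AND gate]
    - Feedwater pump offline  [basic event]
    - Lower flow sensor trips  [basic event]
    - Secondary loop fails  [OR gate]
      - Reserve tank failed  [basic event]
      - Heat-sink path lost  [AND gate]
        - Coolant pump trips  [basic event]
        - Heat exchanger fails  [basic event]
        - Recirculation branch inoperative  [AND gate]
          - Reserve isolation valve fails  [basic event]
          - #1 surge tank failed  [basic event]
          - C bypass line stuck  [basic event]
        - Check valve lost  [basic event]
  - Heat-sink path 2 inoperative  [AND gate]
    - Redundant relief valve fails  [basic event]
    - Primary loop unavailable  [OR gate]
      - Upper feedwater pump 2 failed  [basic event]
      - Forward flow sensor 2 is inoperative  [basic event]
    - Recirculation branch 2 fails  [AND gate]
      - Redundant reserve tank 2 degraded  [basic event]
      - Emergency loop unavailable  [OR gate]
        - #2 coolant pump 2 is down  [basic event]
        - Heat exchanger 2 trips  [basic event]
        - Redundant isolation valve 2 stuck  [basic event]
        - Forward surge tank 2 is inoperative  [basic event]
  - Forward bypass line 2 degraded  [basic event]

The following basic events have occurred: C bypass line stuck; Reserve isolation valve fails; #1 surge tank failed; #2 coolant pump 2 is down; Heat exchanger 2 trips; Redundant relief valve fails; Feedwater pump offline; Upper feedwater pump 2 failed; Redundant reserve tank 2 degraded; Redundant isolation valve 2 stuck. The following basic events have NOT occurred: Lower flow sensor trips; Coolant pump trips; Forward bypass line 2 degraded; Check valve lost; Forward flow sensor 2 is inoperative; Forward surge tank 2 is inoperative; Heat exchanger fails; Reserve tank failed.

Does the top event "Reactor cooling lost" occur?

Yes

Recirculation branch inoperative [AND]: Reserve isolation valve fails=occurs, #1 surge tank failed=occurs, C bypass line stuck=occurs → all inputs occur → occurs.
Heat-sink path lost [AND]: Coolant pump trips=not, Heat exchanger fails=not, Recirculation branch inoperative=occurs, Check valve lost=not → not all inputs occur → does not occur.
Secondary loop fails [OR]: Reserve tank failed=not, Heat-sink path lost=not → no input occurs → does not occur.
Makeup line inoperative [AND]: Feedwater pump offline=occurs, Lower flow sensor trips=not, Secondary loop fails=not → not all inputs occur → does not occur.
Primary loop unavailable [OR]: Upper feedwater pump 2 failed=occurs, Forward flow sensor 2 is inoperative=not → at least one input occurs → occurs.
Emergency loop unavailable [OR]: #2 coolant pump 2 is down=occurs, Heat exchanger 2 trips=occurs, Redundant isolation valve 2 stuck=occurs, Forward surge tank 2 is inoperative=not → at least one input occurs → occurs.
Recirculation branch 2 fails [AND]: Redundant reserve tank 2 degraded=occurs, Emergency loop unavailable=occurs → all inputs occur → occurs.
Heat-sink path 2 inoperative [AND]: Redundant relief valve fails=occurs, Primary loop unavailable=occurs, Recirculation branch 2 fails=occurs → all inputs occur → occurs.
Reactor cooling lost [OR]: Makeup line inoperative=not, Heat-sink path 2 inoperative=occurs, Forward bypass line 2 degraded=not → at least one input occurs → occurs.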